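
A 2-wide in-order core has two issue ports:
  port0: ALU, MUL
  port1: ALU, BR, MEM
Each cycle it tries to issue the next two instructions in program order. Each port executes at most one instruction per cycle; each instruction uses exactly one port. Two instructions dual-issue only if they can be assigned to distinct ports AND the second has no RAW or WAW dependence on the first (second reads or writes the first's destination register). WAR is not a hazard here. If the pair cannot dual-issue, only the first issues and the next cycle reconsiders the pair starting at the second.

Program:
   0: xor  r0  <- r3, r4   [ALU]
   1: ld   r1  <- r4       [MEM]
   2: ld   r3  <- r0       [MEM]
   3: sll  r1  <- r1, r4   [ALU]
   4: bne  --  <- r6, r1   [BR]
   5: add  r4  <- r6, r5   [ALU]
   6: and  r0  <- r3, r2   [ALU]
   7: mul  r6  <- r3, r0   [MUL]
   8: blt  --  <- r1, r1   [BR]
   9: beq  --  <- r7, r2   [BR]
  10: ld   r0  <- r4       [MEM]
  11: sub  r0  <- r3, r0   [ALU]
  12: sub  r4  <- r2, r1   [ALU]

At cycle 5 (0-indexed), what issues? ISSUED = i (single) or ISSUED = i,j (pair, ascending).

ISSUED = 9

#0 head=0: xor.ALU+ld.MEM i0+i1 2-wide
#1 head=2: ld.MEM+sll.ALU i2+i3 2-wide
#2 head=4: bne.BR+add.ALU i4+i5 2-wide
#3 head=6: and.ALU i6 RAW r0
#4 head=7: mul.MUL+blt.BR i7+i8 2-wide
#5 head=9: beq.BR i9 no-port BR/MEM
#6 head=10: ld.MEM i10 RAW+WAW r0
#7 head=11: sub.ALU+sub.ALU i11+i12 2-wide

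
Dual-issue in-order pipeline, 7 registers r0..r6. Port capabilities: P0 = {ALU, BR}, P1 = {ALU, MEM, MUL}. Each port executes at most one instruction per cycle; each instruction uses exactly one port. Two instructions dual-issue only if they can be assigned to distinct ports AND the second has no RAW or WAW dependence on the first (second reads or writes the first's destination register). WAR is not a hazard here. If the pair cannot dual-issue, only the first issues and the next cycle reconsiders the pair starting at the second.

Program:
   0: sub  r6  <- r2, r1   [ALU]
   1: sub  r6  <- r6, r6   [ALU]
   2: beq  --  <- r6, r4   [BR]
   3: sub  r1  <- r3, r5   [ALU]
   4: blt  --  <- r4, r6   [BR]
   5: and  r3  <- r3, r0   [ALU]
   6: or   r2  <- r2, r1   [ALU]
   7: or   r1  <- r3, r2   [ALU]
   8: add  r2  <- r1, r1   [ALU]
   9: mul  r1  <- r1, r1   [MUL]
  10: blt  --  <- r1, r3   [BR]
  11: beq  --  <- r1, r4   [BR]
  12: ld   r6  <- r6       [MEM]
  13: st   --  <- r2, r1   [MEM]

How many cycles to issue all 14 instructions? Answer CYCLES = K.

#0 head=0: sub.ALU i0 RAW+WAW r6
#1 head=1: sub.ALU i1 RAW r6
#2 head=2: beq.BR;sub.ALU i2,i3 pair
#3 head=4: blt.BR;and.ALU i4,i5 pair
#4 head=6: or.ALU i6 RAW r2
#5 head=7: or.ALU i7 RAW r1
#6 head=8: add.ALU;mul.MUL i8,i9 pair
#7 head=10: blt.BR i10 no-port BR/BR
#8 head=11: beq.BR;ld.MEM i11,i12 pair
#9 head=13: st.MEM i13 tail

CYCLES = 10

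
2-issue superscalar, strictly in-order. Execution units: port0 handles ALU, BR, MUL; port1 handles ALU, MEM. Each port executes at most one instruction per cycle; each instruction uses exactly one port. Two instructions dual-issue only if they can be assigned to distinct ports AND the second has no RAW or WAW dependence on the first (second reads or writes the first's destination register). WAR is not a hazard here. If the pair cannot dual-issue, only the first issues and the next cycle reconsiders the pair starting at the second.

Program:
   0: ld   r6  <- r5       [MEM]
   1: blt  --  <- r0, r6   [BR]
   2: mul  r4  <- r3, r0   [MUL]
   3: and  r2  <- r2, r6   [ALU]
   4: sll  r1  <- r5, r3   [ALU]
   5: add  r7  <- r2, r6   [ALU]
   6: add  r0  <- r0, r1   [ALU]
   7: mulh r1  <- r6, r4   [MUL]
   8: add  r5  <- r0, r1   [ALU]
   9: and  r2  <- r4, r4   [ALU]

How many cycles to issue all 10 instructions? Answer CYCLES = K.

CYCLES = 6

[0] i0  ld.MEM  -- RAW r6
[1] i1  blt.BR  -- no-port BR/MUL
[2] i2/i3  mul.MUL and.ALU  -- dual
[3] i4/i5  sll.ALU add.ALU  -- dual
[4] i6/i7  add.ALU mulh.MUL  -- dual
[5] i8/i9  add.ALU and.ALU  -- dual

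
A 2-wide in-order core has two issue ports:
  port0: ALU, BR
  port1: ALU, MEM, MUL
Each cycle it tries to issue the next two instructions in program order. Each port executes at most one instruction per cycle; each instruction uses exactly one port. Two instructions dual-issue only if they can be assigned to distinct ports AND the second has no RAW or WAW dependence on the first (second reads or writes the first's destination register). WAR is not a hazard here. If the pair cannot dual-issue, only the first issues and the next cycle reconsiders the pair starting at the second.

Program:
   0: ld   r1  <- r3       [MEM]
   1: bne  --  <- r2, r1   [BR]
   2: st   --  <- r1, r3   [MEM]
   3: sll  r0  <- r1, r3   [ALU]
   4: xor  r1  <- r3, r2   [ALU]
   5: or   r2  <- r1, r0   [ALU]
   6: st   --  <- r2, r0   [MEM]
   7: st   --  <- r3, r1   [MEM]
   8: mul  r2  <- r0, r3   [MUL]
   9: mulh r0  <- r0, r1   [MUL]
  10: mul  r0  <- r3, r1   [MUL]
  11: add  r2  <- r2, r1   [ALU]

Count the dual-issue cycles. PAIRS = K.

0. ld.MEM @i0  | RAW r1
1. bne.BR st.MEM @i1,i2  | dual
2. sll.ALU xor.ALU @i3,i4  | dual
3. or.ALU @i5  | RAW r2
4. st.MEM @i6  | no-port MEM/MEM
5. st.MEM @i7  | no-port MEM/MUL
6. mul.MUL @i8  | no-port MUL/MUL
7. mulh.MUL @i9  | no-port MUL/MUL
8. mul.MUL add.ALU @i10,i11  | dual

PAIRS = 3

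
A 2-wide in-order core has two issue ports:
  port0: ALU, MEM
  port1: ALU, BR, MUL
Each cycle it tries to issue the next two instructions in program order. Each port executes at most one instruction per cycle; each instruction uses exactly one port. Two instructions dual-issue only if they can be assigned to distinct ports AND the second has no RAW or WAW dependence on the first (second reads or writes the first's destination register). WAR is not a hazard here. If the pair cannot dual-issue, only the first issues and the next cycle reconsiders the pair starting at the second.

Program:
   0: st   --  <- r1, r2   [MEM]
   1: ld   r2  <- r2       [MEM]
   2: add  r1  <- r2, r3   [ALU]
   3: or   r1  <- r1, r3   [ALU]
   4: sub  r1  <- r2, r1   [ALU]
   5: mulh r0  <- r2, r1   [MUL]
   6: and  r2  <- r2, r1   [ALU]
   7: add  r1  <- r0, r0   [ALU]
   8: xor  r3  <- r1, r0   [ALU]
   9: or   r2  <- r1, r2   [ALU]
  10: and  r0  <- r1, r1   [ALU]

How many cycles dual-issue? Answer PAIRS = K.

PAIRS = 2

#0 head=0: st i0 no-port MEM/MEM
#1 head=1: ld i1 RAW r2
#2 head=2: add i2 RAW+WAW r1
#3 head=3: or i3 RAW+WAW r1
#4 head=4: sub i4 RAW r1
#5 head=5: mulh;and i5&i6 dual
#6 head=7: add i7 RAW r1
#7 head=8: xor;or i8&i9 dual
#8 head=10: and i10 tail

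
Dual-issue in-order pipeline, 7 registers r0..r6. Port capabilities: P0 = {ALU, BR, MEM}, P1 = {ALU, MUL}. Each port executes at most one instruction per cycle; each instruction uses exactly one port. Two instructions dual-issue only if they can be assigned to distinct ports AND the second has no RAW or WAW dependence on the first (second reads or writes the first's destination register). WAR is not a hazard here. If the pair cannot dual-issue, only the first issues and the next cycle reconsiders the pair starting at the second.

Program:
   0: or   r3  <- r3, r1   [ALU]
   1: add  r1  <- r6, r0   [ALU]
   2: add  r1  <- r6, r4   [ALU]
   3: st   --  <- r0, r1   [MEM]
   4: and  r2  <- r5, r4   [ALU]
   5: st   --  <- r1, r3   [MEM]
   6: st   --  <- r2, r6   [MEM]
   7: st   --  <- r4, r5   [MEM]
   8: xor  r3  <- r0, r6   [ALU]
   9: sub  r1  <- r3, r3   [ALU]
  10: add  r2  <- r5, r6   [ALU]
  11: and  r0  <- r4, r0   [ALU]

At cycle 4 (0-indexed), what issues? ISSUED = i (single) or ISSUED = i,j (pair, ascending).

ISSUED = 6

c0: i0,i1 or.ALU;add.ALU  2-wide
c1: i2 add.ALU  RAW r1
c2: i3,i4 st.MEM;and.ALU  2-wide
c3: i5 st.MEM  no-port MEM/MEM
c4: i6 st.MEM  no-port MEM/MEM
c5: i7,i8 st.MEM;xor.ALU  2-wide
c6: i9,i10 sub.ALU;add.ALU  2-wide
c7: i11 and.ALU  tail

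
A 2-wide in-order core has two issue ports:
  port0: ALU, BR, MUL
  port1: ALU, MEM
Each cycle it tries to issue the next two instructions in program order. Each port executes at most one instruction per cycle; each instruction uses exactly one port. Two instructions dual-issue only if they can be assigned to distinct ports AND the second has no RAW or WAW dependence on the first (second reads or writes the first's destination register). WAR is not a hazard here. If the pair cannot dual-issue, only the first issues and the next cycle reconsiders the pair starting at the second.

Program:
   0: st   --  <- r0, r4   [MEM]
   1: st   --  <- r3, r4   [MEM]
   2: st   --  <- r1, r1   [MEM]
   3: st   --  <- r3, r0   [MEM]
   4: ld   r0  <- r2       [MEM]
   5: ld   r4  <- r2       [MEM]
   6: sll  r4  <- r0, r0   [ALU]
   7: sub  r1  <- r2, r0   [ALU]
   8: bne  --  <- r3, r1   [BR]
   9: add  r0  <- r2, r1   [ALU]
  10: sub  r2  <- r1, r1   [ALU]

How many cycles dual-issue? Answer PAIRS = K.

t=0 i0:st.MEM ; no-port MEM/MEM
t=1 i1:st.MEM ; no-port MEM/MEM
t=2 i2:st.MEM ; no-port MEM/MEM
t=3 i3:st.MEM ; no-port MEM/MEM
t=4 i4:ld.MEM ; no-port MEM/MEM
t=5 i5:ld.MEM ; WAW r4
t=6 i6,i7:sll.ALU+sub.ALU ; 2-wide
t=7 i8,i9:bne.BR+add.ALU ; 2-wide
t=8 i10:sub.ALU ; tail

PAIRS = 2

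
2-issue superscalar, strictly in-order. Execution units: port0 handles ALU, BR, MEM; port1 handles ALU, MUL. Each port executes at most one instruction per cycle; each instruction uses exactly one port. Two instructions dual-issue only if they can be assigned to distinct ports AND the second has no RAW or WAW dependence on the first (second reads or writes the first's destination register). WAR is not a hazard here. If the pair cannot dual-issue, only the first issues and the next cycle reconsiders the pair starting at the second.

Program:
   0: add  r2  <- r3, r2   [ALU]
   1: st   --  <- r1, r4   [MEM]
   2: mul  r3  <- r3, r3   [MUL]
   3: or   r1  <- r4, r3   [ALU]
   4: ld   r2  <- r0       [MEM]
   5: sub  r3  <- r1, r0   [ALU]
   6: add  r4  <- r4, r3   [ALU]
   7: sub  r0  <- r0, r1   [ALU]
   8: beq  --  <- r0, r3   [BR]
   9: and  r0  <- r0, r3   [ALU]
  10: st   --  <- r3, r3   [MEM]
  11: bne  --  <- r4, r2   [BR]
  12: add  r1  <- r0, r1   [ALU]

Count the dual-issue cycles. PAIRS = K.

t=0 i0+i1:add+st ; dual
t=1 i2:mul ; RAW r3
t=2 i3+i4:or+ld ; dual
t=3 i5:sub ; RAW r3
t=4 i6+i7:add+sub ; dual
t=5 i8+i9:beq+and ; dual
t=6 i10:st ; no-port MEM/BR
t=7 i11+i12:bne+add ; dual

PAIRS = 5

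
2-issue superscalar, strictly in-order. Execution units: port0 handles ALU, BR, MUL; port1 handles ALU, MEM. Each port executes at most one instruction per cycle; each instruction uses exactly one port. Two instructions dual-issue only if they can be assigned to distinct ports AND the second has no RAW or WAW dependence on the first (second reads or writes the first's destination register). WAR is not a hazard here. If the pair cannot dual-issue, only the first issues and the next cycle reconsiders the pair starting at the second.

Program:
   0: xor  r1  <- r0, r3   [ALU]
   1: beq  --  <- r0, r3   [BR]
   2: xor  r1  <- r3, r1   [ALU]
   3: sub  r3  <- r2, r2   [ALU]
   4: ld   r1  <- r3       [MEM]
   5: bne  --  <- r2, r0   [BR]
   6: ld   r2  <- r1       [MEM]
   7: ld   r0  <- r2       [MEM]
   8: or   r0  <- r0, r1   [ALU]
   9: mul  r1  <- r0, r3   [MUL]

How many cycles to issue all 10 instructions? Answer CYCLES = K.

CYCLES = 7

0. xor;beq @i0+i1  | 2-wide
1. xor;sub @i2+i3  | 2-wide
2. ld;bne @i4+i5  | 2-wide
3. ld @i6  | no-port MEM/MEM
4. ld @i7  | RAW+WAW r0
5. or @i8  | RAW r0
6. mul @i9  | tail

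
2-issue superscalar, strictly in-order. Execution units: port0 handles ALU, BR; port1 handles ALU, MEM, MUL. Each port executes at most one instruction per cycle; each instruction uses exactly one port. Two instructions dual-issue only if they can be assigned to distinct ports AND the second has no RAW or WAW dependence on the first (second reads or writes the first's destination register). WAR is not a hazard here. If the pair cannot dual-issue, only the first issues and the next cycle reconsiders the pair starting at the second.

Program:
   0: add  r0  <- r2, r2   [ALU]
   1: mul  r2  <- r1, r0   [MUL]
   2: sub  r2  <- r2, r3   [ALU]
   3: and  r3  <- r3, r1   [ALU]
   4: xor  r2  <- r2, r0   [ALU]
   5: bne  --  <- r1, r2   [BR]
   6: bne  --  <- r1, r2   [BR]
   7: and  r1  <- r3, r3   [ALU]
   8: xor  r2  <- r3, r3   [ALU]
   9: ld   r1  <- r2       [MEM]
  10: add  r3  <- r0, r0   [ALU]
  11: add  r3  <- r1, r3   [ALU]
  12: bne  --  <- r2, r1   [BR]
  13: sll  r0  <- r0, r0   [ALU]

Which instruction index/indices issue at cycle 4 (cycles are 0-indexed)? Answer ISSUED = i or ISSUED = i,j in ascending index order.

ISSUED = 5

  cy0 -> i0 (add) RAW r0
  cy1 -> i1 (mul) RAW+WAW r2
  cy2 -> i2&i3 (sub and) 2-wide
  cy3 -> i4 (xor) RAW r2
  cy4 -> i5 (bne) no-port BR/BR
  cy5 -> i6&i7 (bne and) 2-wide
  cy6 -> i8 (xor) RAW r2
  cy7 -> i9&i10 (ld add) 2-wide
  cy8 -> i11&i12 (add bne) 2-wide
  cy9 -> i13 (sll) tail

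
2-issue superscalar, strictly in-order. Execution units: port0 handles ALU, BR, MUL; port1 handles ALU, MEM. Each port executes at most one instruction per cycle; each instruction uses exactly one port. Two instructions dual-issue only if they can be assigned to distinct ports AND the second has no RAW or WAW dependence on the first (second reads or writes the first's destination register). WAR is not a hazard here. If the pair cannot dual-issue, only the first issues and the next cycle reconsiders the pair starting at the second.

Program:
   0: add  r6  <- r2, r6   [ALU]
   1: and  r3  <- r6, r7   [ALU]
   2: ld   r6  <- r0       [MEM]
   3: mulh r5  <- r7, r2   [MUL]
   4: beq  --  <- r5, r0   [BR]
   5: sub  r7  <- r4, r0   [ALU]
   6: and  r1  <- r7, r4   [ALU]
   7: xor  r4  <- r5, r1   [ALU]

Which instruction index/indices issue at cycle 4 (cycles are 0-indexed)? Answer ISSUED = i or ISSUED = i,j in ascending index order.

ISSUED = 6

  cy0 -> i0 (add.ALU) RAW r6
  cy1 -> i1/i2 (and.ALU/ld.MEM) 2-wide
  cy2 -> i3 (mulh.MUL) no-port MUL/BR
  cy3 -> i4/i5 (beq.BR/sub.ALU) 2-wide
  cy4 -> i6 (and.ALU) RAW r1
  cy5 -> i7 (xor.ALU) tail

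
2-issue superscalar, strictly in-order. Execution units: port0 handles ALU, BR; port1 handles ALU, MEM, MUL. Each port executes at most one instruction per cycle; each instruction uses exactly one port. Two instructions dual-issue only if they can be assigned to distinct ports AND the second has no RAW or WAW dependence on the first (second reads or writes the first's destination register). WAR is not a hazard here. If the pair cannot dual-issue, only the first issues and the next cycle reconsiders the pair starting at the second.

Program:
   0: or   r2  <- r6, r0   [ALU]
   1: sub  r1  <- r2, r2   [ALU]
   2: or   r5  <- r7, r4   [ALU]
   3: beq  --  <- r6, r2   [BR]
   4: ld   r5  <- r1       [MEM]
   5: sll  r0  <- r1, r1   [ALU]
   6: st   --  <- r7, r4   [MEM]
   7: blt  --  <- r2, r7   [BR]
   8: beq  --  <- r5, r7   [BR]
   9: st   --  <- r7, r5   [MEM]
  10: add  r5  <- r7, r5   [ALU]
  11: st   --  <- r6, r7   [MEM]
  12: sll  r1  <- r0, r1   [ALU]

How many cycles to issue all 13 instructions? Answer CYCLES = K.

CYCLES = 8

t=0 i0:or ; RAW r2
t=1 i1+i2:sub+or ; dual
t=2 i3+i4:beq+ld ; dual
t=3 i5+i6:sll+st ; dual
t=4 i7:blt ; no-port BR/BR
t=5 i8+i9:beq+st ; dual
t=6 i10+i11:add+st ; dual
t=7 i12:sll ; tail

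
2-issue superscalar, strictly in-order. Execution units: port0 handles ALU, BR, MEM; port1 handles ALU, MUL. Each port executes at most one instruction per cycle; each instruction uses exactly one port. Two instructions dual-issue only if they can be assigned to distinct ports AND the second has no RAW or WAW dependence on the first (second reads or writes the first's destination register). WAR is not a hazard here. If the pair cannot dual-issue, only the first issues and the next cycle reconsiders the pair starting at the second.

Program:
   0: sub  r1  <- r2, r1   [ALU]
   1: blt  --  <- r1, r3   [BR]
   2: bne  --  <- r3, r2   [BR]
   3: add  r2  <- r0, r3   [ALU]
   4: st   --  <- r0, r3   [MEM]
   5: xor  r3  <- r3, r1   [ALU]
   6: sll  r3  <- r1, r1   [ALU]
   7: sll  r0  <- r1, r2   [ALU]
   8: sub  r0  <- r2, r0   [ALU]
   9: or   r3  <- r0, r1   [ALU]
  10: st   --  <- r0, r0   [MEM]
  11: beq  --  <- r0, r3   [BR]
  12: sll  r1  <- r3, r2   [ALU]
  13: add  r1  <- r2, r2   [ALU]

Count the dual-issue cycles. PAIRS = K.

PAIRS = 5

t=0 i0:sub.ALU ; RAW r1
t=1 i1:blt.BR ; no-port BR/BR
t=2 i2+i3:bne.BR add.ALU ; pair
t=3 i4+i5:st.MEM xor.ALU ; pair
t=4 i6+i7:sll.ALU sll.ALU ; pair
t=5 i8:sub.ALU ; RAW r0
t=6 i9+i10:or.ALU st.MEM ; pair
t=7 i11+i12:beq.BR sll.ALU ; pair
t=8 i13:add.ALU ; tail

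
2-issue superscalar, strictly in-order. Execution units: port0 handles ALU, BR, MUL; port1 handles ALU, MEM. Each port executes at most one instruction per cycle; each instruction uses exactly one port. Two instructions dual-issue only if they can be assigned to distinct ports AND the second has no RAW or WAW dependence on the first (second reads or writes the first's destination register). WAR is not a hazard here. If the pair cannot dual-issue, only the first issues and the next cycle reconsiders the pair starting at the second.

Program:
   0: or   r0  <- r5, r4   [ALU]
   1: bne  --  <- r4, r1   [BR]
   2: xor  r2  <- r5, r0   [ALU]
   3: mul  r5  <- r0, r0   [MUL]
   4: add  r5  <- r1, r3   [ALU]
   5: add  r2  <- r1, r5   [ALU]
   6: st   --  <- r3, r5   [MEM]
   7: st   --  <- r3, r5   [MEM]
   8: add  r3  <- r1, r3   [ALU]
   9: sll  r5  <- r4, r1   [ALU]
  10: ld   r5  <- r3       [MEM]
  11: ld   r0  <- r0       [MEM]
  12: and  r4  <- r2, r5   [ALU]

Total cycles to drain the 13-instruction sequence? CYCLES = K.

CYCLES = 8

0. or+bne @i0,i1  | dual
1. xor+mul @i2,i3  | dual
2. add @i4  | RAW r5
3. add+st @i5,i6  | dual
4. st+add @i7,i8  | dual
5. sll @i9  | WAW r5
6. ld @i10  | no-port MEM/MEM
7. ld+and @i11,i12  | dual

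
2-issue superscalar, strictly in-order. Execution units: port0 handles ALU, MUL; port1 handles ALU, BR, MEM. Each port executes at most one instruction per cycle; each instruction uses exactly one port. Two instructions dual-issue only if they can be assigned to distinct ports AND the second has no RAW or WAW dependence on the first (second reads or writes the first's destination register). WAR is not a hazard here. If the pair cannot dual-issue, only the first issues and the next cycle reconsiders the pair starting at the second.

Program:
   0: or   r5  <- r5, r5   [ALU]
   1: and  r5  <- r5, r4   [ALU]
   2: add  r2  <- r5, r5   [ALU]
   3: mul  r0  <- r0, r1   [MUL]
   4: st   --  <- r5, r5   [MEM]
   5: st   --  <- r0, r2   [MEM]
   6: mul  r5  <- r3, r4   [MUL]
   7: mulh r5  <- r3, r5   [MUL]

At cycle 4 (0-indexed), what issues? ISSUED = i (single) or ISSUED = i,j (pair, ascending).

t=0 i0:or ; RAW+WAW r5
t=1 i1:and ; RAW r5
t=2 i2+i3:add/mul ; dual
t=3 i4:st ; no-port MEM/MEM
t=4 i5+i6:st/mul ; dual
t=5 i7:mulh ; tail

ISSUED = 5,6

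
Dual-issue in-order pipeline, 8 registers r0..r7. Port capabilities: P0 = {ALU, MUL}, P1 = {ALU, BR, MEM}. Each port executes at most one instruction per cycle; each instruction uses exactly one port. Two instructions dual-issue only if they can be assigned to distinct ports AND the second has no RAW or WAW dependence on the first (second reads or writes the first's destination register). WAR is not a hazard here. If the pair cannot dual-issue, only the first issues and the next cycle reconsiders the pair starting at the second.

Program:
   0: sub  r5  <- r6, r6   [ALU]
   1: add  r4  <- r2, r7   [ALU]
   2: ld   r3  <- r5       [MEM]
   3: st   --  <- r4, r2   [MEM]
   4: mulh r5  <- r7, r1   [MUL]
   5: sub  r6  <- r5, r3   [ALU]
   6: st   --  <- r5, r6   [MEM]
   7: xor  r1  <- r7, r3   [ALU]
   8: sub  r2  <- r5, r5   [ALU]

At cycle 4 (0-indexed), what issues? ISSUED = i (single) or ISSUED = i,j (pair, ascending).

#0 head=0: sub+add i0&i1 pair
#1 head=2: ld i2 no-port MEM/MEM
#2 head=3: st+mulh i3&i4 pair
#3 head=5: sub i5 RAW r6
#4 head=6: st+xor i6&i7 pair
#5 head=8: sub i8 tail

ISSUED = 6,7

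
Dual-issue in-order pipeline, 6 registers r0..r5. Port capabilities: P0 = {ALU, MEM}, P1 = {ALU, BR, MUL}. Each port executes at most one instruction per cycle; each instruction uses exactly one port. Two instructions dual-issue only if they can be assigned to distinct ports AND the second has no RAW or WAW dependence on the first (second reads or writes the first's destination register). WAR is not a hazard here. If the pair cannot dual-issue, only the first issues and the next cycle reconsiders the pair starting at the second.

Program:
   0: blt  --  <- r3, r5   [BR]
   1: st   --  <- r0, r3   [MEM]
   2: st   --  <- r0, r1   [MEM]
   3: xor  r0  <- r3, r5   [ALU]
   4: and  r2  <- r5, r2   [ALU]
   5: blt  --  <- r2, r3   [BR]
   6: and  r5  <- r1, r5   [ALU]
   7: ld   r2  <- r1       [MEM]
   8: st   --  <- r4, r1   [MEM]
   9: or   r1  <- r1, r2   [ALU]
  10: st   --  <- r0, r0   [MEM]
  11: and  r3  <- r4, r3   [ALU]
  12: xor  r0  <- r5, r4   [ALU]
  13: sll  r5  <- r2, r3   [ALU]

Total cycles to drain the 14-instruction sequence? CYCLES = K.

[0] i0/i1  blt.BR;st.MEM  -- 2-wide
[1] i2/i3  st.MEM;xor.ALU  -- 2-wide
[2] i4  and.ALU  -- RAW r2
[3] i5/i6  blt.BR;and.ALU  -- 2-wide
[4] i7  ld.MEM  -- no-port MEM/MEM
[5] i8/i9  st.MEM;or.ALU  -- 2-wide
[6] i10/i11  st.MEM;and.ALU  -- 2-wide
[7] i12/i13  xor.ALU;sll.ALU  -- 2-wide

CYCLES = 8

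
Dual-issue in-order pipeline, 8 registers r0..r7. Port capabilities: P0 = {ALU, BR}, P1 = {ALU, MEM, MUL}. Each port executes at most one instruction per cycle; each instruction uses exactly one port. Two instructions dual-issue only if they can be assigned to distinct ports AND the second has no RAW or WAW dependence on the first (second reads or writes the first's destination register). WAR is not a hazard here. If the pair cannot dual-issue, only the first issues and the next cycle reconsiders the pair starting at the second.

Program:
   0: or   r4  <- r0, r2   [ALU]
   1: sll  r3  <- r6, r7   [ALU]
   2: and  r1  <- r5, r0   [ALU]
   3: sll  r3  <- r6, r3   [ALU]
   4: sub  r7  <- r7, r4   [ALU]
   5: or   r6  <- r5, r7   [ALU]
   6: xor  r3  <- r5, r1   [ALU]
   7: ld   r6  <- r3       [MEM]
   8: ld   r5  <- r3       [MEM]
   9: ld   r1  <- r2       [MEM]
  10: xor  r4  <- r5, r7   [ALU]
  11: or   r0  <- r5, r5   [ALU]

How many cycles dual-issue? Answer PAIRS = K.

PAIRS = 4

#0 head=0: or/sll i0+i1 dual
#1 head=2: and/sll i2+i3 dual
#2 head=4: sub i4 RAW r7
#3 head=5: or/xor i5+i6 dual
#4 head=7: ld i7 no-port MEM/MEM
#5 head=8: ld i8 no-port MEM/MEM
#6 head=9: ld/xor i9+i10 dual
#7 head=11: or i11 tail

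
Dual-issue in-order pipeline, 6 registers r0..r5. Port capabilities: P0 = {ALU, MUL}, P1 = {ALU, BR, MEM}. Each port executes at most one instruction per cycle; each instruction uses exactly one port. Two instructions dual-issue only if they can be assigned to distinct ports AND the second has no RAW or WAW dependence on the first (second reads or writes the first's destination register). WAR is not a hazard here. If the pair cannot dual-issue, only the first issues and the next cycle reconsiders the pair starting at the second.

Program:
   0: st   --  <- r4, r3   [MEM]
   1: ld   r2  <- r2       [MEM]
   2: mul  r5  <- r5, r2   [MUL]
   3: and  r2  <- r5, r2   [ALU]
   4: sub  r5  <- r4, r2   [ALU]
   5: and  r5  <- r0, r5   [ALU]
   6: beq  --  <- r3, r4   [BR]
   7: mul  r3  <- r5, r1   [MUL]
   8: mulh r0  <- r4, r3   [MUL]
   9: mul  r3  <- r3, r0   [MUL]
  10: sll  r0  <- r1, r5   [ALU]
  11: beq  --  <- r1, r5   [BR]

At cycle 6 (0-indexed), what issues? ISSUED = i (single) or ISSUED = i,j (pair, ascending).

[0] i0  st.MEM  -- no-port MEM/MEM
[1] i1  ld.MEM  -- RAW r2
[2] i2  mul.MUL  -- RAW r5
[3] i3  and.ALU  -- RAW r2
[4] i4  sub.ALU  -- RAW+WAW r5
[5] i5&i6  and.ALU;beq.BR  -- pair
[6] i7  mul.MUL  -- no-port MUL/MUL
[7] i8  mulh.MUL  -- no-port MUL/MUL
[8] i9&i10  mul.MUL;sll.ALU  -- pair
[9] i11  beq.BR  -- tail

ISSUED = 7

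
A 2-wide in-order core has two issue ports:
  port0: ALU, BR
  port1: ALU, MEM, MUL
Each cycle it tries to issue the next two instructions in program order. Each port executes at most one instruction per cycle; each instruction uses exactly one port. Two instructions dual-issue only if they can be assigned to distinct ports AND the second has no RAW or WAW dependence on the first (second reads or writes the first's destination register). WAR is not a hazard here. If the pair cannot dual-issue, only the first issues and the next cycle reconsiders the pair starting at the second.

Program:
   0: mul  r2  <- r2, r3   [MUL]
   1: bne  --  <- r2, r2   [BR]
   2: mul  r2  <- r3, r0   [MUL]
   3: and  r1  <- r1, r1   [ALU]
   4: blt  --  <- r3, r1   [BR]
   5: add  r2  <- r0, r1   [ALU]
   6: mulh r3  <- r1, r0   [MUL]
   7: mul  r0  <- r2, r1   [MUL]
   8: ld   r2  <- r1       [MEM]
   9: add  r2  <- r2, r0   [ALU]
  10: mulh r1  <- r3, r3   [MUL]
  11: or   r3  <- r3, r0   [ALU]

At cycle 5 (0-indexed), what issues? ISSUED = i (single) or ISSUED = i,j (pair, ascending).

ISSUED = 7

[0] i0  mul.MUL  -- RAW r2
[1] i1/i2  bne.BR+mul.MUL  -- pair
[2] i3  and.ALU  -- RAW r1
[3] i4/i5  blt.BR+add.ALU  -- pair
[4] i6  mulh.MUL  -- no-port MUL/MUL
[5] i7  mul.MUL  -- no-port MUL/MEM
[6] i8  ld.MEM  -- RAW+WAW r2
[7] i9/i10  add.ALU+mulh.MUL  -- pair
[8] i11  or.ALU  -- tail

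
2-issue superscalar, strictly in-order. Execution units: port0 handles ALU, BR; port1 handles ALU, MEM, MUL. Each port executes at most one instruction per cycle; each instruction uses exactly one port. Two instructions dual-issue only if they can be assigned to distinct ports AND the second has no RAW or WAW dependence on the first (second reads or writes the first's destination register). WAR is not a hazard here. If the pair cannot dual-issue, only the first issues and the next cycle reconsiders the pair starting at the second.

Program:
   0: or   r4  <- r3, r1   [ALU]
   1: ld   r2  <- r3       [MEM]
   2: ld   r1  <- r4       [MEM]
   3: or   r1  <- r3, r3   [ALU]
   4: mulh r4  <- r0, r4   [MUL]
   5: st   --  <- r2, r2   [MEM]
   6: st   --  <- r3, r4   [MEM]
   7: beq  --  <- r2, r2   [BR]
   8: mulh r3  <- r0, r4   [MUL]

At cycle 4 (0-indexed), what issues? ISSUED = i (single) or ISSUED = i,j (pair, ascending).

ISSUED = 6,7

#0 head=0: or.ALU ld.MEM i0/i1 pair
#1 head=2: ld.MEM i2 WAW r1
#2 head=3: or.ALU mulh.MUL i3/i4 pair
#3 head=5: st.MEM i5 no-port MEM/MEM
#4 head=6: st.MEM beq.BR i6/i7 pair
#5 head=8: mulh.MUL i8 tail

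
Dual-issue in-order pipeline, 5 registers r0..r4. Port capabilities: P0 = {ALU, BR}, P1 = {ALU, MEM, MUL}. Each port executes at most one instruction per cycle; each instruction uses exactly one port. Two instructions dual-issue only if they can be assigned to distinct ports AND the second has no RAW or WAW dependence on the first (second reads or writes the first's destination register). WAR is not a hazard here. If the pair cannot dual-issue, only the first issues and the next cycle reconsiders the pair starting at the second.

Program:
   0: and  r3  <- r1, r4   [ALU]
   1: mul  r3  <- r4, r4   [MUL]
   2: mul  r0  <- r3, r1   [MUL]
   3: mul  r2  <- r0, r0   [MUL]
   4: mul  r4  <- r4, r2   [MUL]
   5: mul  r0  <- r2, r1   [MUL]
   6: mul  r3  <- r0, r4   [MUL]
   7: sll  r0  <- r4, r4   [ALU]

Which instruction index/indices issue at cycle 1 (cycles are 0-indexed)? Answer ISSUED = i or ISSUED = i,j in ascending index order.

[0] i0  and.ALU  -- WAW r3
[1] i1  mul.MUL  -- no-port MUL/MUL
[2] i2  mul.MUL  -- no-port MUL/MUL
[3] i3  mul.MUL  -- no-port MUL/MUL
[4] i4  mul.MUL  -- no-port MUL/MUL
[5] i5  mul.MUL  -- no-port MUL/MUL
[6] i6,i7  mul.MUL/sll.ALU  -- dual

ISSUED = 1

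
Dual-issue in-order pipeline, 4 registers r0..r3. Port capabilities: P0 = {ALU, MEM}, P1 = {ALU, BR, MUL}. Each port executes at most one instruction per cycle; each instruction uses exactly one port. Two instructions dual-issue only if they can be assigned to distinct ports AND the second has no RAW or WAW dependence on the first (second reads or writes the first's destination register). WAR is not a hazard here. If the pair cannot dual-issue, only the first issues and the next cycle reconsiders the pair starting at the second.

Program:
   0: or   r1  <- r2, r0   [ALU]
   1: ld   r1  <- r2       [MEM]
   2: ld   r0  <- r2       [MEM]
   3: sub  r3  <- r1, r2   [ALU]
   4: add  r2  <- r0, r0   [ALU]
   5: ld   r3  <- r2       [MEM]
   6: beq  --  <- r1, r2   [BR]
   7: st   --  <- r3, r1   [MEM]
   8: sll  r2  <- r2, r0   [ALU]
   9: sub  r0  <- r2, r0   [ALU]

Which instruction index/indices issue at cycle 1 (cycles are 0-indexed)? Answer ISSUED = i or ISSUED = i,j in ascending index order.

ISSUED = 1

c0: i0 or  WAW r1
c1: i1 ld  no-port MEM/MEM
c2: i2+i3 ld;sub  pair
c3: i4 add  RAW r2
c4: i5+i6 ld;beq  pair
c5: i7+i8 st;sll  pair
c6: i9 sub  tail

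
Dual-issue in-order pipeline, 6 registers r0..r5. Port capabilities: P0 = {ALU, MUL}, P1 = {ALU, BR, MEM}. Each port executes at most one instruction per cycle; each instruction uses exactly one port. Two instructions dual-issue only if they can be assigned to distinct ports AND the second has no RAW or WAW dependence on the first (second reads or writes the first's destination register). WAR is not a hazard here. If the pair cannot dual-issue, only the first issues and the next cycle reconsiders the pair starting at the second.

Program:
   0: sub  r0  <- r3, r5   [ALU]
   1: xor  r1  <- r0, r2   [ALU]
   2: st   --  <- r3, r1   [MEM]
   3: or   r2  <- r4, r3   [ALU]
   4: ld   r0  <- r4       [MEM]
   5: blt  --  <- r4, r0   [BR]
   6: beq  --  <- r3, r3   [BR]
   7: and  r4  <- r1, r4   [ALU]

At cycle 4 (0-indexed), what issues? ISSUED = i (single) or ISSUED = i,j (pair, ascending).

[0] i0  sub.ALU  -- RAW r0
[1] i1  xor.ALU  -- RAW r1
[2] i2+i3  st.MEM+or.ALU  -- pair
[3] i4  ld.MEM  -- no-port MEM/BR
[4] i5  blt.BR  -- no-port BR/BR
[5] i6+i7  beq.BR+and.ALU  -- pair

ISSUED = 5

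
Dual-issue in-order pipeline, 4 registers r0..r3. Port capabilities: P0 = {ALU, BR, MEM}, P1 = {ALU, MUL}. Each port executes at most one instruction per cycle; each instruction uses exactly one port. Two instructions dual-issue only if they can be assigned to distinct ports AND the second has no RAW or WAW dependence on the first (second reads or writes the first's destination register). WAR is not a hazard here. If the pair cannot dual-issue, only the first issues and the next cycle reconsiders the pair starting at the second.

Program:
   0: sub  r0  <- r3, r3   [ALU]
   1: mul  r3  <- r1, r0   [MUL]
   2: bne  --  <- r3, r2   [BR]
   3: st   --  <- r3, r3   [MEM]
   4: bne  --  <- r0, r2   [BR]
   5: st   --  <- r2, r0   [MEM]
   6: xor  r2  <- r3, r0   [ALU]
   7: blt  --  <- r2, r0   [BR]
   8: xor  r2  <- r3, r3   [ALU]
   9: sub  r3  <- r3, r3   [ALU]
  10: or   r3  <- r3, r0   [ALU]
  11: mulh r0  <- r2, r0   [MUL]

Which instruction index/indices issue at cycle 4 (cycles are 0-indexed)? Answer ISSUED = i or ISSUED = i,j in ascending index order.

c0: i0 sub  RAW r0
c1: i1 mul  RAW r3
c2: i2 bne  no-port BR/MEM
c3: i3 st  no-port MEM/BR
c4: i4 bne  no-port BR/MEM
c5: i5,i6 st+xor  2-wide
c6: i7,i8 blt+xor  2-wide
c7: i9 sub  RAW+WAW r3
c8: i10,i11 or+mulh  2-wide

ISSUED = 4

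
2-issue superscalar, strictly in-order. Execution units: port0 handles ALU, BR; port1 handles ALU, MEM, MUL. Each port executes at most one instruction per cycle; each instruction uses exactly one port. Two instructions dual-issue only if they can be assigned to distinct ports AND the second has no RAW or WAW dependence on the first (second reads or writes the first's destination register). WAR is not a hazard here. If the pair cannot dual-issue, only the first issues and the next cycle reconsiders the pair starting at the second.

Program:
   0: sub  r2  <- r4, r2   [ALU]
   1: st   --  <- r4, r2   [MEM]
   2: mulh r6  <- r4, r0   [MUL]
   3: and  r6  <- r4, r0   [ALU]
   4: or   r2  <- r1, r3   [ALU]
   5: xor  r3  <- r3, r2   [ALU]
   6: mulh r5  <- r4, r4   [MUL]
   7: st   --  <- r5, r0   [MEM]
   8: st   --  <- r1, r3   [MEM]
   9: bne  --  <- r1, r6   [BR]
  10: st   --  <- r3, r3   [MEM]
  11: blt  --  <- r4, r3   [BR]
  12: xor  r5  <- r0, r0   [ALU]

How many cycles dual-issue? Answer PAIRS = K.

PAIRS = 4

  cy0 -> i0 (sub.ALU) RAW r2
  cy1 -> i1 (st.MEM) no-port MEM/MUL
  cy2 -> i2 (mulh.MUL) WAW r6
  cy3 -> i3+i4 (and.ALU;or.ALU) pair
  cy4 -> i5+i6 (xor.ALU;mulh.MUL) pair
  cy5 -> i7 (st.MEM) no-port MEM/MEM
  cy6 -> i8+i9 (st.MEM;bne.BR) pair
  cy7 -> i10+i11 (st.MEM;blt.BR) pair
  cy8 -> i12 (xor.ALU) tail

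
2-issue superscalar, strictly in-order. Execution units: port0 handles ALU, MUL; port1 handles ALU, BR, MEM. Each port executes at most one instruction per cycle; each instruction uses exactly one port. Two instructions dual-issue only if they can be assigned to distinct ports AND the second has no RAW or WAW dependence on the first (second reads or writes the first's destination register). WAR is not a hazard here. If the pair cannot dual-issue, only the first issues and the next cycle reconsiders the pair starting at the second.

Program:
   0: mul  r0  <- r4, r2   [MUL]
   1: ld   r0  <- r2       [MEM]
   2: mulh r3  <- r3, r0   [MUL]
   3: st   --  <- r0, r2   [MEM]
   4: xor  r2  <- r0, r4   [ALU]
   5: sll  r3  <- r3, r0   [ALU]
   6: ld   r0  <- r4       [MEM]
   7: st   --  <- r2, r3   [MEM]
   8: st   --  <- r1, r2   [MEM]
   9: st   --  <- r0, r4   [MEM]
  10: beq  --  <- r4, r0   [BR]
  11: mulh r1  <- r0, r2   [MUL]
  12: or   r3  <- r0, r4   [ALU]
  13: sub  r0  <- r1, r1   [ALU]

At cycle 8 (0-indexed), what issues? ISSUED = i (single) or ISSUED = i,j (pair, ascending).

ISSUED = 10,11

  cy0 -> i0 (mul) WAW r0
  cy1 -> i1 (ld) RAW r0
  cy2 -> i2&i3 (mulh;st) dual
  cy3 -> i4&i5 (xor;sll) dual
  cy4 -> i6 (ld) no-port MEM/MEM
  cy5 -> i7 (st) no-port MEM/MEM
  cy6 -> i8 (st) no-port MEM/MEM
  cy7 -> i9 (st) no-port MEM/BR
  cy8 -> i10&i11 (beq;mulh) dual
  cy9 -> i12&i13 (or;sub) dual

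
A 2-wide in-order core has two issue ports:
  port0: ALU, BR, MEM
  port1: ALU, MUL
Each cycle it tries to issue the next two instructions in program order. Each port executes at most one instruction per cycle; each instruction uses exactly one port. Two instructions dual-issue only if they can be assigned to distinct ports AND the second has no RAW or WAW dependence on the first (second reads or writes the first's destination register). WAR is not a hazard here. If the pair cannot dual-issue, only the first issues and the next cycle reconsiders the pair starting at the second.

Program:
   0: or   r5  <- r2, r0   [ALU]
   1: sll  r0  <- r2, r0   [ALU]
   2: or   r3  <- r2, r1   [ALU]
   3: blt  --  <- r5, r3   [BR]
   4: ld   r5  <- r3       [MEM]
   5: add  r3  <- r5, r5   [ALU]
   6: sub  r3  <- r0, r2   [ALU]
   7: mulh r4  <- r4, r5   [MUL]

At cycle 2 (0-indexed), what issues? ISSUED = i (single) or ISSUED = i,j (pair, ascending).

ISSUED = 3

c0: i0,i1 or/sll  pair
c1: i2 or  RAW r3
c2: i3 blt  no-port BR/MEM
c3: i4 ld  RAW r5
c4: i5 add  WAW r3
c5: i6,i7 sub/mulh  pair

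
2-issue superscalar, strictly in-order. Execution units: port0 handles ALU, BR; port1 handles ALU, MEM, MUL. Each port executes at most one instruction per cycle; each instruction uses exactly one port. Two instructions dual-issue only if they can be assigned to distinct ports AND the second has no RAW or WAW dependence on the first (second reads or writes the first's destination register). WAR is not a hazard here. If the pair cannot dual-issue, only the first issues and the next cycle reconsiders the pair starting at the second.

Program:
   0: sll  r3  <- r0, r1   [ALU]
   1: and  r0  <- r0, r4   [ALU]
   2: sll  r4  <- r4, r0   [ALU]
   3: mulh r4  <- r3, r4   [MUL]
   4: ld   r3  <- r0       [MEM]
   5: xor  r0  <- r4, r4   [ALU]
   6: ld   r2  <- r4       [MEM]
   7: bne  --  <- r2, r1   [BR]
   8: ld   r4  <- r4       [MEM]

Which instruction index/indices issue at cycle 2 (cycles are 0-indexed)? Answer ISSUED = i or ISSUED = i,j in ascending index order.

t=0 i0&i1:sll.ALU+and.ALU ; 2-wide
t=1 i2:sll.ALU ; RAW+WAW r4
t=2 i3:mulh.MUL ; no-port MUL/MEM
t=3 i4&i5:ld.MEM+xor.ALU ; 2-wide
t=4 i6:ld.MEM ; RAW r2
t=5 i7&i8:bne.BR+ld.MEM ; 2-wide

ISSUED = 3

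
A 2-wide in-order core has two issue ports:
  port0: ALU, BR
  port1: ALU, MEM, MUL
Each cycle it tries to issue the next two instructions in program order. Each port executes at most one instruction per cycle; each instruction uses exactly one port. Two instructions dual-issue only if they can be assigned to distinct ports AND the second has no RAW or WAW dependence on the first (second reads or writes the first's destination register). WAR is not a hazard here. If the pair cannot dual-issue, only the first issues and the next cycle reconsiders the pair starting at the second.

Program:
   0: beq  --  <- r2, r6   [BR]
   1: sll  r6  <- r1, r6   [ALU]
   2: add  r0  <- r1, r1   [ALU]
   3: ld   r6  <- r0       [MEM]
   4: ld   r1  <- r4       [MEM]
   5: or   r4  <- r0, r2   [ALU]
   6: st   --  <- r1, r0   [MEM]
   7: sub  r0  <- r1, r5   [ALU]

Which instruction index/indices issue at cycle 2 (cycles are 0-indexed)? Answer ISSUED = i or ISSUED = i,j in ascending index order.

t=0 i0,i1:beq+sll ; dual
t=1 i2:add ; RAW r0
t=2 i3:ld ; no-port MEM/MEM
t=3 i4,i5:ld+or ; dual
t=4 i6,i7:st+sub ; dual

ISSUED = 3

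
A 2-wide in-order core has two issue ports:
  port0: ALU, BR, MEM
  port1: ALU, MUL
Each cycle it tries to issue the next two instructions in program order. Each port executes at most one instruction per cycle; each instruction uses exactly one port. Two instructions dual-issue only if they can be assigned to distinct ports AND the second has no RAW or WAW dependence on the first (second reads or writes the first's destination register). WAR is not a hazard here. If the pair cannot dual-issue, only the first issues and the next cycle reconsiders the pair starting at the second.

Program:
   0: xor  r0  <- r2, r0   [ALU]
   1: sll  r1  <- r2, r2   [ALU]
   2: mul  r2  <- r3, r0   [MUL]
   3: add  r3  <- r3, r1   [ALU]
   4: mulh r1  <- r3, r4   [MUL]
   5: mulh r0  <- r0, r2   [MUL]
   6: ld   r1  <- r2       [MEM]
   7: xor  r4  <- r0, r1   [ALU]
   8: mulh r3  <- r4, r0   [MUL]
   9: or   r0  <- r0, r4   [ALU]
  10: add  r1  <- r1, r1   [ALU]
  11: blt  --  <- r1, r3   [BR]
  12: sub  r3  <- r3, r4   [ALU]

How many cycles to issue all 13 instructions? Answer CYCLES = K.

CYCLES = 8

  cy0 -> i0&i1 (xor.ALU/sll.ALU) 2-wide
  cy1 -> i2&i3 (mul.MUL/add.ALU) 2-wide
  cy2 -> i4 (mulh.MUL) no-port MUL/MUL
  cy3 -> i5&i6 (mulh.MUL/ld.MEM) 2-wide
  cy4 -> i7 (xor.ALU) RAW r4
  cy5 -> i8&i9 (mulh.MUL/or.ALU) 2-wide
  cy6 -> i10 (add.ALU) RAW r1
  cy7 -> i11&i12 (blt.BR/sub.ALU) 2-wide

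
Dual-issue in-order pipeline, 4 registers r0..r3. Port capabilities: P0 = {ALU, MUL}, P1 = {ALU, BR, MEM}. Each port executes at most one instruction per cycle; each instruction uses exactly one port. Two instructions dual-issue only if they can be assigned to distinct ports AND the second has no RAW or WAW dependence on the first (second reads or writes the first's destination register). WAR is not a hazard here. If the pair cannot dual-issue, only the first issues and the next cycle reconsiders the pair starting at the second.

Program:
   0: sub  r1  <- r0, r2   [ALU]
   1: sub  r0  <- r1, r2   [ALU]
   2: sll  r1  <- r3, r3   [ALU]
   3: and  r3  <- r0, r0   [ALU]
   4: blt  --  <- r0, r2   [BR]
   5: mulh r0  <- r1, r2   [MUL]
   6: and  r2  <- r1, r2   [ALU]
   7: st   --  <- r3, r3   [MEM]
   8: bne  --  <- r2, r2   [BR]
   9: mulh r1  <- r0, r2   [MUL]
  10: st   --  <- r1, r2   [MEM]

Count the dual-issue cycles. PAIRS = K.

[0] i0  sub.ALU  -- RAW r1
[1] i1&i2  sub.ALU/sll.ALU  -- pair
[2] i3&i4  and.ALU/blt.BR  -- pair
[3] i5&i6  mulh.MUL/and.ALU  -- pair
[4] i7  st.MEM  -- no-port MEM/BR
[5] i8&i9  bne.BR/mulh.MUL  -- pair
[6] i10  st.MEM  -- tail

PAIRS = 4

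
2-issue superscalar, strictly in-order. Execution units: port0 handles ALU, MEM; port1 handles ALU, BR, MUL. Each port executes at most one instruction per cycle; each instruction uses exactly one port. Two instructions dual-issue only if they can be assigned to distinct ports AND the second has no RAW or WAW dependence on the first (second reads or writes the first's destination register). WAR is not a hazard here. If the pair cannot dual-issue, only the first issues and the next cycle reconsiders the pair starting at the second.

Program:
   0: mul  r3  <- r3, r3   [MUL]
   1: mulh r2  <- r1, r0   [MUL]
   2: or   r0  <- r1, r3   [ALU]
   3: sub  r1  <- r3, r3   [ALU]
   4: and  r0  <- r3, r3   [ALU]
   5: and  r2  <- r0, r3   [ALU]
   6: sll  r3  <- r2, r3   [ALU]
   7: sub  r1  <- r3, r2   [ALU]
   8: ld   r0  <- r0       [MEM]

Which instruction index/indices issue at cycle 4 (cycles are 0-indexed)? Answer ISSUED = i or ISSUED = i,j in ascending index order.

ISSUED = 6

[0] i0  mul.MUL  -- no-port MUL/MUL
[1] i1&i2  mulh.MUL+or.ALU  -- 2-wide
[2] i3&i4  sub.ALU+and.ALU  -- 2-wide
[3] i5  and.ALU  -- RAW r2
[4] i6  sll.ALU  -- RAW r3
[5] i7&i8  sub.ALU+ld.MEM  -- 2-wide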